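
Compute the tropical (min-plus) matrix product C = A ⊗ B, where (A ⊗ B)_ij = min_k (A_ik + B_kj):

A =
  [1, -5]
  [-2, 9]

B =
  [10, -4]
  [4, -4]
A ⊗ B =
  [-1, -9]
  [8, -6]

Apply the min-plus product entry-by-entry:
  C[0][0] = min over k of (A[0][0] + B[0][0] = 1 + 10 = 11, A[0][1] + B[1][0] = -5 + 4 = -1) = -1 (attained at k = 1)
  C[0][1] = min over k of (A[0][0] + B[0][1] = 1 + -4 = -3, A[0][1] + B[1][1] = -5 + -4 = -9) = -9 (attained at k = 1)
  C[1][0] = min over k of (A[1][0] + B[0][0] = -2 + 10 = 8, A[1][1] + B[1][0] = 9 + 4 = 13) = 8 (attained at k = 0)
  C[1][1] = min over k of (A[1][0] + B[0][1] = -2 + -4 = -6, A[1][1] + B[1][1] = 9 + -4 = 5) = -6 (attained at k = 0)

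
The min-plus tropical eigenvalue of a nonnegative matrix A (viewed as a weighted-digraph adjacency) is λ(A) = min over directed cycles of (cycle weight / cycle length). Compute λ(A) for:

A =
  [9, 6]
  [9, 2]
λ(A) = 2

Enumerate directed cycles and compute their means (weight / length). Sample:
  cycle 0 → 0: weight = 9, length = 1, mean = 9/1 ≈ 9.000
  cycle 1 → 1: weight = 2, length = 1, mean = 2/1 ≈ 2.000
  cycle 0 → 1 → 0: weight = 15, length = 2, mean = 15/2 ≈ 7.500
  cycle 1 → 0 → 1: weight = 15, length = 2, mean = 15/2 ≈ 7.500
Minimum mean = 2.000, attained e.g. along the cycle 1 → 1 with weight 2 and length 1. So λ(A) = 2/1 = 2.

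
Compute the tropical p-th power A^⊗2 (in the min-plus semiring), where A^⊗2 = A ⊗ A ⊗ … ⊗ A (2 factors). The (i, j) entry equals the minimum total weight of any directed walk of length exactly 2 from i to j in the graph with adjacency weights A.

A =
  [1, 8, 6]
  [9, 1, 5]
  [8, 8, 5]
A^⊗2 =
  [2, 9, 7]
  [10, 2, 6]
  [9, 9, 10]

Each entry (A^⊗2)_ij equals the minimum over all length-2 walks i = v_0 → v_1 → … → v_2 = j of Σ_t A[v_t][v_{t+1}]. For example, for (i, j) = (0, 2) we minimise over 3 possible intermediate vertex sequences; the minimum is 7, attained along the walk 0 → 0 → 2.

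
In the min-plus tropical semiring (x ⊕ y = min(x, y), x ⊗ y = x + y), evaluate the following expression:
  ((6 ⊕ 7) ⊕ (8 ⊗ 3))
((6 ⊕ 7) ⊕ (8 ⊗ 3)) = 6

Expand innermost to outermost. Recall ⊕ takes the minimum of its arguments and ⊗ takes their sum. Working out the expression ((6 ⊕ 7) ⊕ (8 ⊗ 3)) gives 6.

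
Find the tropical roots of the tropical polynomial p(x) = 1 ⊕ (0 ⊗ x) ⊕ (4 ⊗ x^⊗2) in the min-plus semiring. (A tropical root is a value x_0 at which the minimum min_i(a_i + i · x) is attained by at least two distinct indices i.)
Roots: {-4, 1}

Each tropical root is a break point of the lower envelope of the lines y = a_i + i · x (there are 3 lines, with slopes 0, 1, ..., 2). Only the lines that attain the minimum somewhere contribute to roots; other lines are dominated. Here the surviving (envelope) indices are i = 2, i = 1, i = 0.
Intersections between consecutive envelope lines give the roots: for adjacent envelope indices i < j the intersection is x = (a_i − a_j) / (j − i). Reading off the sorted break points: {-4, 1}.
Verification: at each break x_0, at least two indices attain the minimum of min_i(a_i + i · x_0).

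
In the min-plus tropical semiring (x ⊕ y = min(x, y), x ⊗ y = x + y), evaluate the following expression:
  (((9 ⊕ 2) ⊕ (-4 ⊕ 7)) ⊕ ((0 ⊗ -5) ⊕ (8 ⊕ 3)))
(((9 ⊕ 2) ⊕ (-4 ⊕ 7)) ⊕ ((0 ⊗ -5) ⊕ (8 ⊕ 3))) = -5

Expand innermost to outermost. Recall ⊕ takes the minimum of its arguments and ⊗ takes their sum. Working out the expression (((9 ⊕ 2) ⊕ (-4 ⊕ 7)) ⊕ ((0 ⊗ -5) ⊕ (8 ⊕ 3))) gives -5.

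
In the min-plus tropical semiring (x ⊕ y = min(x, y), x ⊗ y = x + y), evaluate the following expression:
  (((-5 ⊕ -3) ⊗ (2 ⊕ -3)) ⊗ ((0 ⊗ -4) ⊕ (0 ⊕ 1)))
(((-5 ⊕ -3) ⊗ (2 ⊕ -3)) ⊗ ((0 ⊗ -4) ⊕ (0 ⊕ 1))) = -12

Expand innermost to outermost. Recall ⊕ takes the minimum of its arguments and ⊗ takes their sum. Working out the expression (((-5 ⊕ -3) ⊗ (2 ⊕ -3)) ⊗ ((0 ⊗ -4) ⊕ (0 ⊕ 1))) gives -12.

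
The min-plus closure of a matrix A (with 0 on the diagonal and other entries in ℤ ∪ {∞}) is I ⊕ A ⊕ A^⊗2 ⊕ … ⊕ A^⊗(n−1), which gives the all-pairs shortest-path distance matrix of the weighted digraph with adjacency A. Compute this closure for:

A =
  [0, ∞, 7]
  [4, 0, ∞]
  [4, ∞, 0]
Closure =
  [0, ∞, 7]
  [4, 0, 11]
  [4, ∞, 0]

This is the Floyd-Warshall all-pairs shortest-path computation. For each intermediate vertex k = 0, 1, …, 2, update dist[i][j] ← min(dist[i][j], dist[i][k] + dist[k][j]). The final matrix gives, for each (i, j), the minimum total weight of any directed path from i to j (possibly empty when i = j).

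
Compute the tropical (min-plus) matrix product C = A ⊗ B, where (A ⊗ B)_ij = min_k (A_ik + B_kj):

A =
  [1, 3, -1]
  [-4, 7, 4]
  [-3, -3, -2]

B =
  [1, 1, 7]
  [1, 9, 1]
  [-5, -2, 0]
A ⊗ B =
  [-6, -3, -1]
  [-3, -3, 3]
  [-7, -4, -2]

Apply the min-plus product entry-by-entry:
  C[0][0] = min over k of (A[0][0] + B[0][0] = 1 + 1 = 2, A[0][1] + B[1][0] = 3 + 1 = 4, A[0][2] + B[2][0] = -1 + -5 = -6) = -6 (attained at k = 2)
  C[0][1] = min over k of (A[0][0] + B[0][1] = 1 + 1 = 2, A[0][1] + B[1][1] = 3 + 9 = 12, A[0][2] + B[2][1] = -1 + -2 = -3) = -3 (attained at k = 2)
  C[0][2] = min over k of (A[0][0] + B[0][2] = 1 + 7 = 8, A[0][1] + B[1][2] = 3 + 1 = 4, A[0][2] + B[2][2] = -1 + 0 = -1) = -1 (attained at k = 2)
  C[1][0] = min over k of (A[1][0] + B[0][0] = -4 + 1 = -3, A[1][1] + B[1][0] = 7 + 1 = 8, A[1][2] + B[2][0] = 4 + -5 = -1) = -3 (attained at k = 0)
  C[1][1] = min over k of (A[1][0] + B[0][1] = -4 + 1 = -3, A[1][1] + B[1][1] = 7 + 9 = 16, A[1][2] + B[2][1] = 4 + -2 = 2) = -3 (attained at k = 0)
  C[1][2] = min over k of (A[1][0] + B[0][2] = -4 + 7 = 3, A[1][1] + B[1][2] = 7 + 1 = 8, A[1][2] + B[2][2] = 4 + 0 = 4) = 3 (attained at k = 0)
  C[2][0] = min over k of (A[2][0] + B[0][0] = -3 + 1 = -2, A[2][1] + B[1][0] = -3 + 1 = -2, A[2][2] + B[2][0] = -2 + -5 = -7) = -7 (attained at k = 2)
  C[2][1] = min over k of (A[2][0] + B[0][1] = -3 + 1 = -2, A[2][1] + B[1][1] = -3 + 9 = 6, A[2][2] + B[2][1] = -2 + -2 = -4) = -4 (attained at k = 2)
  C[2][2] = min over k of (A[2][0] + B[0][2] = -3 + 7 = 4, A[2][1] + B[1][2] = -3 + 1 = -2, A[2][2] + B[2][2] = -2 + 0 = -2) = -2 (attained at k = 1)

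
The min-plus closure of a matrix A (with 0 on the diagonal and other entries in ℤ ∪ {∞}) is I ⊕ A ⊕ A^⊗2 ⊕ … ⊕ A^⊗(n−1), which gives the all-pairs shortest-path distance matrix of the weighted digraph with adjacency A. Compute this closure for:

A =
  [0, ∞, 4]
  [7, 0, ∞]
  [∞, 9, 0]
Closure =
  [0, 13, 4]
  [7, 0, 11]
  [16, 9, 0]

This is the Floyd-Warshall all-pairs shortest-path computation. For each intermediate vertex k = 0, 1, …, 2, update dist[i][j] ← min(dist[i][j], dist[i][k] + dist[k][j]). The final matrix gives, for each (i, j), the minimum total weight of any directed path from i to j (possibly empty when i = j).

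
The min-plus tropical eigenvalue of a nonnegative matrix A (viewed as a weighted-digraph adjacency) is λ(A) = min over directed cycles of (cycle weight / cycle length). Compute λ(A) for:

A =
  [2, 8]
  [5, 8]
λ(A) = 2

Enumerate directed cycles and compute their means (weight / length). Sample:
  cycle 0 → 0: weight = 2, length = 1, mean = 2/1 ≈ 2.000
  cycle 1 → 1: weight = 8, length = 1, mean = 8/1 ≈ 8.000
  cycle 0 → 1 → 0: weight = 13, length = 2, mean = 13/2 ≈ 6.500
  cycle 1 → 0 → 1: weight = 13, length = 2, mean = 13/2 ≈ 6.500
Minimum mean = 2.000, attained e.g. along the cycle 0 → 0 with weight 2 and length 1. So λ(A) = 2/1 = 2.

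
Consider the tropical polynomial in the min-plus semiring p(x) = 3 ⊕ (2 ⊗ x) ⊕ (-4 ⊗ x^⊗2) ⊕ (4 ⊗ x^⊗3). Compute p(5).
p(5) = 3

A tropical monomial a ⊗ x^⊗i evaluates to a + i · x. Evaluating each term at x = 5:
  Term 0 contributes 3 + 0 · 5 = 3
  Term 1 contributes 2 + 1 · 5 = 7
  Term 2 contributes -4 + 2 · 5 = 6
  Term 3 contributes 4 + 3 · 5 = 19
p(5) = ⊕ of these = min[3, 7, 6, 19] = 3.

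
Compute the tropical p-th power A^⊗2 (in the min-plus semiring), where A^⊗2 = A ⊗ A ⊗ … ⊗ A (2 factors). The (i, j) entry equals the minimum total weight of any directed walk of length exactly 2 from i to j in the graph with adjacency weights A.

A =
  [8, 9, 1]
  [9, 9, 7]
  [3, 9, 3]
A^⊗2 =
  [4, 10, 4]
  [10, 16, 10]
  [6, 12, 4]

Each entry (A^⊗2)_ij equals the minimum over all length-2 walks i = v_0 → v_1 → … → v_2 = j of Σ_t A[v_t][v_{t+1}]. For example, for (i, j) = (0, 2) we minimise over 3 possible intermediate vertex sequences; the minimum is 4, attained along the walk 0 → 2 → 2.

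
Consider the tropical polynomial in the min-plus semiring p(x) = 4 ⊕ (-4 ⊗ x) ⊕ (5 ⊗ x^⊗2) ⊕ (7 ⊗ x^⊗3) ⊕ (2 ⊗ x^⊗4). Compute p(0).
p(0) = -4

A tropical monomial a ⊗ x^⊗i evaluates to a + i · x. Evaluating each term at x = 0:
  Term 0 contributes 4 + 0 · 0 = 4
  Term 1 contributes -4 + 1 · 0 = -4
  Term 2 contributes 5 + 2 · 0 = 5
  Term 3 contributes 7 + 3 · 0 = 7
  Term 4 contributes 2 + 4 · 0 = 2
p(0) = ⊕ of these = min[4, -4, 5, 7, 2] = -4.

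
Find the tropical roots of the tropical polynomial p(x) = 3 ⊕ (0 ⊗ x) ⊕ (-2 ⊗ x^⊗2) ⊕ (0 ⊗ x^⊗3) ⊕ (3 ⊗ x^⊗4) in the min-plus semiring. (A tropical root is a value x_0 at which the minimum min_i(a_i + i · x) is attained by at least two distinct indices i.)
Roots: {-3, -2, 2, 3}

Each tropical root is a break point of the lower envelope of the lines y = a_i + i · x (there are 5 lines, with slopes 0, 1, ..., 4). Only the lines that attain the minimum somewhere contribute to roots; other lines are dominated. Here the surviving (envelope) indices are i = 4, i = 3, i = 2, i = 1, i = 0.
Intersections between consecutive envelope lines give the roots: for adjacent envelope indices i < j the intersection is x = (a_i − a_j) / (j − i). Reading off the sorted break points: {-3, -2, 2, 3}.
Verification: at each break x_0, at least two indices attain the minimum of min_i(a_i + i · x_0).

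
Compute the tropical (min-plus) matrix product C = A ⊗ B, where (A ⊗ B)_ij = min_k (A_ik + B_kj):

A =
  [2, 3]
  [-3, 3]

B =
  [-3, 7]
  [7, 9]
A ⊗ B =
  [-1, 9]
  [-6, 4]

Apply the min-plus product entry-by-entry:
  C[0][0] = min over k of (A[0][0] + B[0][0] = 2 + -3 = -1, A[0][1] + B[1][0] = 3 + 7 = 10) = -1 (attained at k = 0)
  C[0][1] = min over k of (A[0][0] + B[0][1] = 2 + 7 = 9, A[0][1] + B[1][1] = 3 + 9 = 12) = 9 (attained at k = 0)
  C[1][0] = min over k of (A[1][0] + B[0][0] = -3 + -3 = -6, A[1][1] + B[1][0] = 3 + 7 = 10) = -6 (attained at k = 0)
  C[1][1] = min over k of (A[1][0] + B[0][1] = -3 + 7 = 4, A[1][1] + B[1][1] = 3 + 9 = 12) = 4 (attained at k = 0)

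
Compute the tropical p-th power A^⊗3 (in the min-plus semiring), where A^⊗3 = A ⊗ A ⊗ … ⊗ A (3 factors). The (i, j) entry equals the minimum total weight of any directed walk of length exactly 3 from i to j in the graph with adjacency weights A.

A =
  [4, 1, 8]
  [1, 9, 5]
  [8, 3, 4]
A^⊗3 =
  [6, 3, 10]
  [3, 6, 7]
  [8, 5, 12]

Each entry (A^⊗3)_ij equals the minimum over all length-3 walks i = v_0 → v_1 → … → v_3 = j of Σ_t A[v_t][v_{t+1}]. For example, for (i, j) = (0, 2) we minimise over 9 possible intermediate vertex sequences; the minimum is 10, attained along the walk 0 → 0 → 1 → 2.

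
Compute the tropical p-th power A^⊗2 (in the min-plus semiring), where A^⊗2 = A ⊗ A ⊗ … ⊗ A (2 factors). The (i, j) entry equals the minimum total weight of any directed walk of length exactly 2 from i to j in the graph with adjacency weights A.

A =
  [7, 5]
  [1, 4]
A^⊗2 =
  [6, 9]
  [5, 6]

Each entry (A^⊗2)_ij equals the minimum over all length-2 walks i = v_0 → v_1 → … → v_2 = j of Σ_t A[v_t][v_{t+1}]. For example, for (i, j) = (0, 1) we minimise over 2 possible intermediate vertex sequences; the minimum is 9, attained along the walk 0 → 1 → 1.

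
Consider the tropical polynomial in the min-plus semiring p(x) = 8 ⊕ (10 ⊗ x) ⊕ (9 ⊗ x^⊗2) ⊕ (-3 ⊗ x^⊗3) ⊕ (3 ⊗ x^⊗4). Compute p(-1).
p(-1) = -6

A tropical monomial a ⊗ x^⊗i evaluates to a + i · x. Evaluating each term at x = -1:
  Term 0 contributes 8 + 0 · -1 = 8
  Term 1 contributes 10 + 1 · -1 = 9
  Term 2 contributes 9 + 2 · -1 = 7
  Term 3 contributes -3 + 3 · -1 = -6
  Term 4 contributes 3 + 4 · -1 = -1
p(-1) = ⊕ of these = min[8, 9, 7, -6, -1] = -6.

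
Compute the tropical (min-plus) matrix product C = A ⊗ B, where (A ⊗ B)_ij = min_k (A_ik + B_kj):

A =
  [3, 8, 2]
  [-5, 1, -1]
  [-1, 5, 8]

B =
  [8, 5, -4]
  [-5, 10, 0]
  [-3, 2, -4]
A ⊗ B =
  [-1, 4, -2]
  [-4, 0, -9]
  [0, 4, -5]

Apply the min-plus product entry-by-entry:
  C[0][0] = min over k of (A[0][0] + B[0][0] = 3 + 8 = 11, A[0][1] + B[1][0] = 8 + -5 = 3, A[0][2] + B[2][0] = 2 + -3 = -1) = -1 (attained at k = 2)
  C[0][1] = min over k of (A[0][0] + B[0][1] = 3 + 5 = 8, A[0][1] + B[1][1] = 8 + 10 = 18, A[0][2] + B[2][1] = 2 + 2 = 4) = 4 (attained at k = 2)
  C[0][2] = min over k of (A[0][0] + B[0][2] = 3 + -4 = -1, A[0][1] + B[1][2] = 8 + 0 = 8, A[0][2] + B[2][2] = 2 + -4 = -2) = -2 (attained at k = 2)
  C[1][0] = min over k of (A[1][0] + B[0][0] = -5 + 8 = 3, A[1][1] + B[1][0] = 1 + -5 = -4, A[1][2] + B[2][0] = -1 + -3 = -4) = -4 (attained at k = 1)
  C[1][1] = min over k of (A[1][0] + B[0][1] = -5 + 5 = 0, A[1][1] + B[1][1] = 1 + 10 = 11, A[1][2] + B[2][1] = -1 + 2 = 1) = 0 (attained at k = 0)
  C[1][2] = min over k of (A[1][0] + B[0][2] = -5 + -4 = -9, A[1][1] + B[1][2] = 1 + 0 = 1, A[1][2] + B[2][2] = -1 + -4 = -5) = -9 (attained at k = 0)
  C[2][0] = min over k of (A[2][0] + B[0][0] = -1 + 8 = 7, A[2][1] + B[1][0] = 5 + -5 = 0, A[2][2] + B[2][0] = 8 + -3 = 5) = 0 (attained at k = 1)
  C[2][1] = min over k of (A[2][0] + B[0][1] = -1 + 5 = 4, A[2][1] + B[1][1] = 5 + 10 = 15, A[2][2] + B[2][1] = 8 + 2 = 10) = 4 (attained at k = 0)
  C[2][2] = min over k of (A[2][0] + B[0][2] = -1 + -4 = -5, A[2][1] + B[1][2] = 5 + 0 = 5, A[2][2] + B[2][2] = 8 + -4 = 4) = -5 (attained at k = 0)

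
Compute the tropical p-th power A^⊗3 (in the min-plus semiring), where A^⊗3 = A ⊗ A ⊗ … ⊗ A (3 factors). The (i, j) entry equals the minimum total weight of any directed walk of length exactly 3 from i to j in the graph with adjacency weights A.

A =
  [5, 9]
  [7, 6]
A^⊗3 =
  [15, 19]
  [17, 18]

Each entry (A^⊗3)_ij equals the minimum over all length-3 walks i = v_0 → v_1 → … → v_3 = j of Σ_t A[v_t][v_{t+1}]. For example, for (i, j) = (0, 1) we minimise over 4 possible intermediate vertex sequences; the minimum is 19, attained along the walk 0 → 0 → 0 → 1.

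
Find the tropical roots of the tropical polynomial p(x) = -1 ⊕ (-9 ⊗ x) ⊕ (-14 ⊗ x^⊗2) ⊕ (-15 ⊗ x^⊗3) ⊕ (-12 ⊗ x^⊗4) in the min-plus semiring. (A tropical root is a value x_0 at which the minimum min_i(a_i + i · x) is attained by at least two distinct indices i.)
Roots: {-3, 1, 5, 8}

Each tropical root is a break point of the lower envelope of the lines y = a_i + i · x (there are 5 lines, with slopes 0, 1, ..., 4). Only the lines that attain the minimum somewhere contribute to roots; other lines are dominated. Here the surviving (envelope) indices are i = 4, i = 3, i = 2, i = 1, i = 0.
Intersections between consecutive envelope lines give the roots: for adjacent envelope indices i < j the intersection is x = (a_i − a_j) / (j − i). Reading off the sorted break points: {-3, 1, 5, 8}.
Verification: at each break x_0, at least two indices attain the minimum of min_i(a_i + i · x_0).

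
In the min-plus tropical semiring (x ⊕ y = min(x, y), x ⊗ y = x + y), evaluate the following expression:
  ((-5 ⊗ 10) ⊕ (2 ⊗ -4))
((-5 ⊗ 10) ⊕ (2 ⊗ -4)) = -2

Expand innermost to outermost. Recall ⊕ takes the minimum of its arguments and ⊗ takes their sum. Working out the expression ((-5 ⊗ 10) ⊕ (2 ⊗ -4)) gives -2.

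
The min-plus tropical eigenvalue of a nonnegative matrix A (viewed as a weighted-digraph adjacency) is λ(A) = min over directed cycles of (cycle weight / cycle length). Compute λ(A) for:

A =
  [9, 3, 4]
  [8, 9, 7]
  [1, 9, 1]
λ(A) = 1

Enumerate directed cycles and compute their means (weight / length). Sample:
  cycle 0 → 0: weight = 9, length = 1, mean = 9/1 ≈ 9.000
  cycle 1 → 1: weight = 9, length = 1, mean = 9/1 ≈ 9.000
  cycle 2 → 2: weight = 1, length = 1, mean = 1/1 ≈ 1.000
  cycle 0 → 1 → 0: weight = 11, length = 2, mean = 11/2 ≈ 5.500
  cycle 0 → 2 → 0: weight = 5, length = 2, mean = 5/2 ≈ 2.500
  cycle 1 → 0 → 1: weight = 11, length = 2, mean = 11/2 ≈ 5.500
Minimum mean = 1.000, attained e.g. along the cycle 2 → 2 with weight 1 and length 1. So λ(A) = 1/1 = 1.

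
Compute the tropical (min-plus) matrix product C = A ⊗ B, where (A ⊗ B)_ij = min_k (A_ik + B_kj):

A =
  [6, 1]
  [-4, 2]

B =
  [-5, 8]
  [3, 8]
A ⊗ B =
  [1, 9]
  [-9, 4]

Apply the min-plus product entry-by-entry:
  C[0][0] = min over k of (A[0][0] + B[0][0] = 6 + -5 = 1, A[0][1] + B[1][0] = 1 + 3 = 4) = 1 (attained at k = 0)
  C[0][1] = min over k of (A[0][0] + B[0][1] = 6 + 8 = 14, A[0][1] + B[1][1] = 1 + 8 = 9) = 9 (attained at k = 1)
  C[1][0] = min over k of (A[1][0] + B[0][0] = -4 + -5 = -9, A[1][1] + B[1][0] = 2 + 3 = 5) = -9 (attained at k = 0)
  C[1][1] = min over k of (A[1][0] + B[0][1] = -4 + 8 = 4, A[1][1] + B[1][1] = 2 + 8 = 10) = 4 (attained at k = 0)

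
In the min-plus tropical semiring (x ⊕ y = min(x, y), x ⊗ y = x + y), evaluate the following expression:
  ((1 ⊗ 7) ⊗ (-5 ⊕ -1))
((1 ⊗ 7) ⊗ (-5 ⊕ -1)) = 3

Expand innermost to outermost. Recall ⊕ takes the minimum of its arguments and ⊗ takes their sum. Working out the expression ((1 ⊗ 7) ⊗ (-5 ⊕ -1)) gives 3.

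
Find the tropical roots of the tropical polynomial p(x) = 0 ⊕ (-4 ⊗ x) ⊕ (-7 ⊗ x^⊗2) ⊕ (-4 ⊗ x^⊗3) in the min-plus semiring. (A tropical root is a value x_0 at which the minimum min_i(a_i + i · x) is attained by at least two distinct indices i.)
Roots: {-3, 3, 4}

Each tropical root is a break point of the lower envelope of the lines y = a_i + i · x (there are 4 lines, with slopes 0, 1, ..., 3). Only the lines that attain the minimum somewhere contribute to roots; other lines are dominated. Here the surviving (envelope) indices are i = 3, i = 2, i = 1, i = 0.
Intersections between consecutive envelope lines give the roots: for adjacent envelope indices i < j the intersection is x = (a_i − a_j) / (j − i). Reading off the sorted break points: {-3, 3, 4}.
Verification: at each break x_0, at least two indices attain the minimum of min_i(a_i + i · x_0).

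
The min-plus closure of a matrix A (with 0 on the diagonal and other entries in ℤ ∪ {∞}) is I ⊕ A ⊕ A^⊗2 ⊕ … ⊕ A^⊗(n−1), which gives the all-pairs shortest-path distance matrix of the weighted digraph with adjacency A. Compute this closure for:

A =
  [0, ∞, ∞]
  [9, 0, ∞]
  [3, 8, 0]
Closure =
  [0, ∞, ∞]
  [9, 0, ∞]
  [3, 8, 0]

This is the Floyd-Warshall all-pairs shortest-path computation. For each intermediate vertex k = 0, 1, …, 2, update dist[i][j] ← min(dist[i][j], dist[i][k] + dist[k][j]). The final matrix gives, for each (i, j), the minimum total weight of any directed path from i to j (possibly empty when i = j).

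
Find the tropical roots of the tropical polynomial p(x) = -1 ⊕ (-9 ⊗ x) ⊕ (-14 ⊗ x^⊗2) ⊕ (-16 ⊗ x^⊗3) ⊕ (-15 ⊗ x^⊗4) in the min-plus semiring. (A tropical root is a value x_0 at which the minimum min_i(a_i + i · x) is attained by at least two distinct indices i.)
Roots: {-1, 2, 5, 8}

Each tropical root is a break point of the lower envelope of the lines y = a_i + i · x (there are 5 lines, with slopes 0, 1, ..., 4). Only the lines that attain the minimum somewhere contribute to roots; other lines are dominated. Here the surviving (envelope) indices are i = 4, i = 3, i = 2, i = 1, i = 0.
Intersections between consecutive envelope lines give the roots: for adjacent envelope indices i < j the intersection is x = (a_i − a_j) / (j − i). Reading off the sorted break points: {-1, 2, 5, 8}.
Verification: at each break x_0, at least two indices attain the minimum of min_i(a_i + i · x_0).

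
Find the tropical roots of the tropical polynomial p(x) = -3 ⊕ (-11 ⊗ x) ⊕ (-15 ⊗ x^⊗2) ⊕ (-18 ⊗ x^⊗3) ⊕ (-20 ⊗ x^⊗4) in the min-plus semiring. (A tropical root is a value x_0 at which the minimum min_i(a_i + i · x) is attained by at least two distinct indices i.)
Roots: {2, 3, 4, 8}

Each tropical root is a break point of the lower envelope of the lines y = a_i + i · x (there are 5 lines, with slopes 0, 1, ..., 4). Only the lines that attain the minimum somewhere contribute to roots; other lines are dominated. Here the surviving (envelope) indices are i = 4, i = 3, i = 2, i = 1, i = 0.
Intersections between consecutive envelope lines give the roots: for adjacent envelope indices i < j the intersection is x = (a_i − a_j) / (j − i). Reading off the sorted break points: {2, 3, 4, 8}.
Verification: at each break x_0, at least two indices attain the minimum of min_i(a_i + i · x_0).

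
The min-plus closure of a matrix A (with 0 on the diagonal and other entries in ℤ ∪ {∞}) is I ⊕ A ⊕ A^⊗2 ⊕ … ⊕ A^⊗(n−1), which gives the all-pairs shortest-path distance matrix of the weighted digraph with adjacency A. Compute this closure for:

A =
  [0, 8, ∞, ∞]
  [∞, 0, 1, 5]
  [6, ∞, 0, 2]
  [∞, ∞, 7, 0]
Closure =
  [0, 8, 9, 11]
  [7, 0, 1, 3]
  [6, 14, 0, 2]
  [13, 21, 7, 0]

This is the Floyd-Warshall all-pairs shortest-path computation. For each intermediate vertex k = 0, 1, …, 3, update dist[i][j] ← min(dist[i][j], dist[i][k] + dist[k][j]). The final matrix gives, for each (i, j), the minimum total weight of any directed path from i to j (possibly empty when i = j).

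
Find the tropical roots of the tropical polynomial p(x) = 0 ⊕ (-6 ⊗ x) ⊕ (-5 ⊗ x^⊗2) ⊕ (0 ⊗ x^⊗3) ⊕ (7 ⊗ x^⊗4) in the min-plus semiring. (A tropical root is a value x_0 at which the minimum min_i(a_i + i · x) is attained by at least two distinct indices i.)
Roots: {-7, -5, -1, 6}

Each tropical root is a break point of the lower envelope of the lines y = a_i + i · x (there are 5 lines, with slopes 0, 1, ..., 4). Only the lines that attain the minimum somewhere contribute to roots; other lines are dominated. Here the surviving (envelope) indices are i = 4, i = 3, i = 2, i = 1, i = 0.
Intersections between consecutive envelope lines give the roots: for adjacent envelope indices i < j the intersection is x = (a_i − a_j) / (j − i). Reading off the sorted break points: {-7, -5, -1, 6}.
Verification: at each break x_0, at least two indices attain the minimum of min_i(a_i + i · x_0).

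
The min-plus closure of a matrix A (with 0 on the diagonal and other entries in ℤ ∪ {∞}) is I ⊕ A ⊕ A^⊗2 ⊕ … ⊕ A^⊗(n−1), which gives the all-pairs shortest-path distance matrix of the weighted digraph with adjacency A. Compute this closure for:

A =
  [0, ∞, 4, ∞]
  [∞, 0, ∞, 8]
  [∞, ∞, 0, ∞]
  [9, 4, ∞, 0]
Closure =
  [0, ∞, 4, ∞]
  [17, 0, 21, 8]
  [∞, ∞, 0, ∞]
  [9, 4, 13, 0]

This is the Floyd-Warshall all-pairs shortest-path computation. For each intermediate vertex k = 0, 1, …, 3, update dist[i][j] ← min(dist[i][j], dist[i][k] + dist[k][j]). The final matrix gives, for each (i, j), the minimum total weight of any directed path from i to j (possibly empty when i = j).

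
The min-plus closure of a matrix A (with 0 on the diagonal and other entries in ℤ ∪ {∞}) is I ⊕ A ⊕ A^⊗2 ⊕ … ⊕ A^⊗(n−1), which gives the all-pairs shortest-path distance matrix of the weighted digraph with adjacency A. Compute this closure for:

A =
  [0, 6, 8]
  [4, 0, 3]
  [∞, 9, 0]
Closure =
  [0, 6, 8]
  [4, 0, 3]
  [13, 9, 0]

This is the Floyd-Warshall all-pairs shortest-path computation. For each intermediate vertex k = 0, 1, …, 2, update dist[i][j] ← min(dist[i][j], dist[i][k] + dist[k][j]). The final matrix gives, for each (i, j), the minimum total weight of any directed path from i to j (possibly empty when i = j).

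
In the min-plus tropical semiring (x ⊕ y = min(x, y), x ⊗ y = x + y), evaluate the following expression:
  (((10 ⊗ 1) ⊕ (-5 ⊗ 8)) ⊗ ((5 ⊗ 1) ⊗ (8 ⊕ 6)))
(((10 ⊗ 1) ⊕ (-5 ⊗ 8)) ⊗ ((5 ⊗ 1) ⊗ (8 ⊕ 6))) = 15

Expand innermost to outermost. Recall ⊕ takes the minimum of its arguments and ⊗ takes their sum. Working out the expression (((10 ⊗ 1) ⊕ (-5 ⊗ 8)) ⊗ ((5 ⊗ 1) ⊗ (8 ⊕ 6))) gives 15.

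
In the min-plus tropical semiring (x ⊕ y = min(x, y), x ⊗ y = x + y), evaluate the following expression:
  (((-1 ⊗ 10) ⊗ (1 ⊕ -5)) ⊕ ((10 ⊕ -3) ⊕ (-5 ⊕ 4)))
(((-1 ⊗ 10) ⊗ (1 ⊕ -5)) ⊕ ((10 ⊕ -3) ⊕ (-5 ⊕ 4))) = -5

Expand innermost to outermost. Recall ⊕ takes the minimum of its arguments and ⊗ takes their sum. Working out the expression (((-1 ⊗ 10) ⊗ (1 ⊕ -5)) ⊕ ((10 ⊕ -3) ⊕ (-5 ⊕ 4))) gives -5.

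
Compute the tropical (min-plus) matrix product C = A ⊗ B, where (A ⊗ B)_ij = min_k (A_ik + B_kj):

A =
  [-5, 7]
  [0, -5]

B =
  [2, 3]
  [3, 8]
A ⊗ B =
  [-3, -2]
  [-2, 3]

Apply the min-plus product entry-by-entry:
  C[0][0] = min over k of (A[0][0] + B[0][0] = -5 + 2 = -3, A[0][1] + B[1][0] = 7 + 3 = 10) = -3 (attained at k = 0)
  C[0][1] = min over k of (A[0][0] + B[0][1] = -5 + 3 = -2, A[0][1] + B[1][1] = 7 + 8 = 15) = -2 (attained at k = 0)
  C[1][0] = min over k of (A[1][0] + B[0][0] = 0 + 2 = 2, A[1][1] + B[1][0] = -5 + 3 = -2) = -2 (attained at k = 1)
  C[1][1] = min over k of (A[1][0] + B[0][1] = 0 + 3 = 3, A[1][1] + B[1][1] = -5 + 8 = 3) = 3 (attained at k = 0)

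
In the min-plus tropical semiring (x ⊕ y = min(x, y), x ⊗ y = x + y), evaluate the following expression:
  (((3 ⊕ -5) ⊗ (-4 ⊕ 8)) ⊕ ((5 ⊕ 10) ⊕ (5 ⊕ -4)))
(((3 ⊕ -5) ⊗ (-4 ⊕ 8)) ⊕ ((5 ⊕ 10) ⊕ (5 ⊕ -4))) = -9

Expand innermost to outermost. Recall ⊕ takes the minimum of its arguments and ⊗ takes their sum. Working out the expression (((3 ⊕ -5) ⊗ (-4 ⊕ 8)) ⊕ ((5 ⊕ 10) ⊕ (5 ⊕ -4))) gives -9.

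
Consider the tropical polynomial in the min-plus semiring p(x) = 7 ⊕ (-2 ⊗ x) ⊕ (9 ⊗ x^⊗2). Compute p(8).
p(8) = 6

A tropical monomial a ⊗ x^⊗i evaluates to a + i · x. Evaluating each term at x = 8:
  Term 0 contributes 7 + 0 · 8 = 7
  Term 1 contributes -2 + 1 · 8 = 6
  Term 2 contributes 9 + 2 · 8 = 25
p(8) = ⊕ of these = min[7, 6, 25] = 6.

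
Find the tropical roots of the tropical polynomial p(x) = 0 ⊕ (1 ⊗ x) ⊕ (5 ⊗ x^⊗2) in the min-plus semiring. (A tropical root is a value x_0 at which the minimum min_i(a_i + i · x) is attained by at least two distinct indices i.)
Roots: {-4, -1}

Each tropical root is a break point of the lower envelope of the lines y = a_i + i · x (there are 3 lines, with slopes 0, 1, ..., 2). Only the lines that attain the minimum somewhere contribute to roots; other lines are dominated. Here the surviving (envelope) indices are i = 2, i = 1, i = 0.
Intersections between consecutive envelope lines give the roots: for adjacent envelope indices i < j the intersection is x = (a_i − a_j) / (j − i). Reading off the sorted break points: {-4, -1}.
Verification: at each break x_0, at least two indices attain the minimum of min_i(a_i + i · x_0).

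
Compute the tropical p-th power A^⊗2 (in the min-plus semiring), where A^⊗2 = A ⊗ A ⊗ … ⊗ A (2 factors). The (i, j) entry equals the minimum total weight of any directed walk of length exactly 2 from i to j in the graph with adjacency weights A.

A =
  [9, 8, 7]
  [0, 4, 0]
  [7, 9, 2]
A^⊗2 =
  [8, 12, 8]
  [4, 8, 2]
  [9, 11, 4]

Each entry (A^⊗2)_ij equals the minimum over all length-2 walks i = v_0 → v_1 → … → v_2 = j of Σ_t A[v_t][v_{t+1}]. For example, for (i, j) = (0, 2) we minimise over 3 possible intermediate vertex sequences; the minimum is 8, attained along the walk 0 → 1 → 2.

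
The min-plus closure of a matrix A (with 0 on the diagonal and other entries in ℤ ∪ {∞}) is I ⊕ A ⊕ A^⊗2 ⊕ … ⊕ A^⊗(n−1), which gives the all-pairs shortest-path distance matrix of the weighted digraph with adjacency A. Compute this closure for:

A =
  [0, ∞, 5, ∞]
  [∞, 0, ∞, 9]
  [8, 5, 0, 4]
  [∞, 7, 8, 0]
Closure =
  [0, 10, 5, 9]
  [25, 0, 17, 9]
  [8, 5, 0, 4]
  [16, 7, 8, 0]

This is the Floyd-Warshall all-pairs shortest-path computation. For each intermediate vertex k = 0, 1, …, 3, update dist[i][j] ← min(dist[i][j], dist[i][k] + dist[k][j]). The final matrix gives, for each (i, j), the minimum total weight of any directed path from i to j (possibly empty when i = j).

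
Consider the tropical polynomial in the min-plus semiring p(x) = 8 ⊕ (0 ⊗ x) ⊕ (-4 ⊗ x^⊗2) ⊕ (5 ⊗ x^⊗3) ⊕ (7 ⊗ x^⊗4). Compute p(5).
p(5) = 5

A tropical monomial a ⊗ x^⊗i evaluates to a + i · x. Evaluating each term at x = 5:
  Term 0 contributes 8 + 0 · 5 = 8
  Term 1 contributes 0 + 1 · 5 = 5
  Term 2 contributes -4 + 2 · 5 = 6
  Term 3 contributes 5 + 3 · 5 = 20
  Term 4 contributes 7 + 4 · 5 = 27
p(5) = ⊕ of these = min[8, 5, 6, 20, 27] = 5.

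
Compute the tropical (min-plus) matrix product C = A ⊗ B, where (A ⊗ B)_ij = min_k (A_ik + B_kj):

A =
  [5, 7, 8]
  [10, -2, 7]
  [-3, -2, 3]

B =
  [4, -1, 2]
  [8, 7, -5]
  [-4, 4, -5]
A ⊗ B =
  [4, 4, 2]
  [3, 5, -7]
  [-1, -4, -7]

Apply the min-plus product entry-by-entry:
  C[0][0] = min over k of (A[0][0] + B[0][0] = 5 + 4 = 9, A[0][1] + B[1][0] = 7 + 8 = 15, A[0][2] + B[2][0] = 8 + -4 = 4) = 4 (attained at k = 2)
  C[0][1] = min over k of (A[0][0] + B[0][1] = 5 + -1 = 4, A[0][1] + B[1][1] = 7 + 7 = 14, A[0][2] + B[2][1] = 8 + 4 = 12) = 4 (attained at k = 0)
  C[0][2] = min over k of (A[0][0] + B[0][2] = 5 + 2 = 7, A[0][1] + B[1][2] = 7 + -5 = 2, A[0][2] + B[2][2] = 8 + -5 = 3) = 2 (attained at k = 1)
  C[1][0] = min over k of (A[1][0] + B[0][0] = 10 + 4 = 14, A[1][1] + B[1][0] = -2 + 8 = 6, A[1][2] + B[2][0] = 7 + -4 = 3) = 3 (attained at k = 2)
  C[1][1] = min over k of (A[1][0] + B[0][1] = 10 + -1 = 9, A[1][1] + B[1][1] = -2 + 7 = 5, A[1][2] + B[2][1] = 7 + 4 = 11) = 5 (attained at k = 1)
  C[1][2] = min over k of (A[1][0] + B[0][2] = 10 + 2 = 12, A[1][1] + B[1][2] = -2 + -5 = -7, A[1][2] + B[2][2] = 7 + -5 = 2) = -7 (attained at k = 1)
  C[2][0] = min over k of (A[2][0] + B[0][0] = -3 + 4 = 1, A[2][1] + B[1][0] = -2 + 8 = 6, A[2][2] + B[2][0] = 3 + -4 = -1) = -1 (attained at k = 2)
  C[2][1] = min over k of (A[2][0] + B[0][1] = -3 + -1 = -4, A[2][1] + B[1][1] = -2 + 7 = 5, A[2][2] + B[2][1] = 3 + 4 = 7) = -4 (attained at k = 0)
  C[2][2] = min over k of (A[2][0] + B[0][2] = -3 + 2 = -1, A[2][1] + B[1][2] = -2 + -5 = -7, A[2][2] + B[2][2] = 3 + -5 = -2) = -7 (attained at k = 1)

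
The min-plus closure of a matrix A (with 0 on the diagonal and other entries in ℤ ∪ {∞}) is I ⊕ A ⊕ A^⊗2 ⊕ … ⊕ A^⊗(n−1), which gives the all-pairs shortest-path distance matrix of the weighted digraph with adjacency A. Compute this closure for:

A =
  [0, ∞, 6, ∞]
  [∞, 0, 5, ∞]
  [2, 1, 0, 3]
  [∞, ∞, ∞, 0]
Closure =
  [0, 7, 6, 9]
  [7, 0, 5, 8]
  [2, 1, 0, 3]
  [∞, ∞, ∞, 0]

This is the Floyd-Warshall all-pairs shortest-path computation. For each intermediate vertex k = 0, 1, …, 3, update dist[i][j] ← min(dist[i][j], dist[i][k] + dist[k][j]). The final matrix gives, for each (i, j), the minimum total weight of any directed path from i to j (possibly empty when i = j).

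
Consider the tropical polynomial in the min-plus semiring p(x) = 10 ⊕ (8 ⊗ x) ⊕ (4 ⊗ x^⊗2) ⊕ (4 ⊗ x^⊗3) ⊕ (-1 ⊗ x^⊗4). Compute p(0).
p(0) = -1

A tropical monomial a ⊗ x^⊗i evaluates to a + i · x. Evaluating each term at x = 0:
  Term 0 contributes 10 + 0 · 0 = 10
  Term 1 contributes 8 + 1 · 0 = 8
  Term 2 contributes 4 + 2 · 0 = 4
  Term 3 contributes 4 + 3 · 0 = 4
  Term 4 contributes -1 + 4 · 0 = -1
p(0) = ⊕ of these = min[10, 8, 4, 4, -1] = -1.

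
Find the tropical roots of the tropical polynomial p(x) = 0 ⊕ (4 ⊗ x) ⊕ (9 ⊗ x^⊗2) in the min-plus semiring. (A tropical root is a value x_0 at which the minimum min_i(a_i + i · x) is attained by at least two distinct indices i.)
Roots: {-5, -4}

Each tropical root is a break point of the lower envelope of the lines y = a_i + i · x (there are 3 lines, with slopes 0, 1, ..., 2). Only the lines that attain the minimum somewhere contribute to roots; other lines are dominated. Here the surviving (envelope) indices are i = 2, i = 1, i = 0.
Intersections between consecutive envelope lines give the roots: for adjacent envelope indices i < j the intersection is x = (a_i − a_j) / (j − i). Reading off the sorted break points: {-5, -4}.
Verification: at each break x_0, at least two indices attain the minimum of min_i(a_i + i · x_0).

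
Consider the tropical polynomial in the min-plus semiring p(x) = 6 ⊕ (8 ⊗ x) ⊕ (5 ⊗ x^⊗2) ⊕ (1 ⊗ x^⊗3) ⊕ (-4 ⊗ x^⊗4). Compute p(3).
p(3) = 6

A tropical monomial a ⊗ x^⊗i evaluates to a + i · x. Evaluating each term at x = 3:
  Term 0 contributes 6 + 0 · 3 = 6
  Term 1 contributes 8 + 1 · 3 = 11
  Term 2 contributes 5 + 2 · 3 = 11
  Term 3 contributes 1 + 3 · 3 = 10
  Term 4 contributes -4 + 4 · 3 = 8
p(3) = ⊕ of these = min[6, 11, 11, 10, 8] = 6.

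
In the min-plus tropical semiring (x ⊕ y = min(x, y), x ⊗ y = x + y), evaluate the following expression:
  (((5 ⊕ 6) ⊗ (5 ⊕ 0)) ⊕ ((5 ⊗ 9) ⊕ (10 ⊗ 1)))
(((5 ⊕ 6) ⊗ (5 ⊕ 0)) ⊕ ((5 ⊗ 9) ⊕ (10 ⊗ 1))) = 5

Expand innermost to outermost. Recall ⊕ takes the minimum of its arguments and ⊗ takes their sum. Working out the expression (((5 ⊕ 6) ⊗ (5 ⊕ 0)) ⊕ ((5 ⊗ 9) ⊕ (10 ⊗ 1))) gives 5.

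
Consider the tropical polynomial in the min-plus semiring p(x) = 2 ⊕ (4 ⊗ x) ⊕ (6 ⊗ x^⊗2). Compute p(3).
p(3) = 2

A tropical monomial a ⊗ x^⊗i evaluates to a + i · x. Evaluating each term at x = 3:
  Term 0 contributes 2 + 0 · 3 = 2
  Term 1 contributes 4 + 1 · 3 = 7
  Term 2 contributes 6 + 2 · 3 = 12
p(3) = ⊕ of these = min[2, 7, 12] = 2.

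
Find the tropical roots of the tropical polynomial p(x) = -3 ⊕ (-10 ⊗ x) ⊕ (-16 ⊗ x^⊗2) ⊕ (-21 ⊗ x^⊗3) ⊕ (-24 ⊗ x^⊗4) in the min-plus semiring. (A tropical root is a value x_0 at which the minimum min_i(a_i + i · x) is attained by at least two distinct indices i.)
Roots: {3, 5, 6, 7}

Each tropical root is a break point of the lower envelope of the lines y = a_i + i · x (there are 5 lines, with slopes 0, 1, ..., 4). Only the lines that attain the minimum somewhere contribute to roots; other lines are dominated. Here the surviving (envelope) indices are i = 4, i = 3, i = 2, i = 1, i = 0.
Intersections between consecutive envelope lines give the roots: for adjacent envelope indices i < j the intersection is x = (a_i − a_j) / (j − i). Reading off the sorted break points: {3, 5, 6, 7}.
Verification: at each break x_0, at least two indices attain the minimum of min_i(a_i + i · x_0).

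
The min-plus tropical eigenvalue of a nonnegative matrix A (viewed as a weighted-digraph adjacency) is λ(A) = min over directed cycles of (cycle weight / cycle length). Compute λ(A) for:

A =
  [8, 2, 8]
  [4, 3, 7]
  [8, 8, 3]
λ(A) = 3

Enumerate directed cycles and compute their means (weight / length). Sample:
  cycle 0 → 0: weight = 8, length = 1, mean = 8/1 ≈ 8.000
  cycle 1 → 1: weight = 3, length = 1, mean = 3/1 ≈ 3.000
  cycle 2 → 2: weight = 3, length = 1, mean = 3/1 ≈ 3.000
  cycle 0 → 1 → 0: weight = 6, length = 2, mean = 6/2 ≈ 3.000
  cycle 0 → 2 → 0: weight = 16, length = 2, mean = 16/2 ≈ 8.000
  cycle 1 → 0 → 1: weight = 6, length = 2, mean = 6/2 ≈ 3.000
Minimum mean = 3.000, attained e.g. along the cycle 1 → 1 with weight 3 and length 1. So λ(A) = 3/1 = 3.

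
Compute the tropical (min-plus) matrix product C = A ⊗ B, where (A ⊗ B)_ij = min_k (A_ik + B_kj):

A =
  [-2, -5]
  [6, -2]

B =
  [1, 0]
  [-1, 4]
A ⊗ B =
  [-6, -2]
  [-3, 2]

Apply the min-plus product entry-by-entry:
  C[0][0] = min over k of (A[0][0] + B[0][0] = -2 + 1 = -1, A[0][1] + B[1][0] = -5 + -1 = -6) = -6 (attained at k = 1)
  C[0][1] = min over k of (A[0][0] + B[0][1] = -2 + 0 = -2, A[0][1] + B[1][1] = -5 + 4 = -1) = -2 (attained at k = 0)
  C[1][0] = min over k of (A[1][0] + B[0][0] = 6 + 1 = 7, A[1][1] + B[1][0] = -2 + -1 = -3) = -3 (attained at k = 1)
  C[1][1] = min over k of (A[1][0] + B[0][1] = 6 + 0 = 6, A[1][1] + B[1][1] = -2 + 4 = 2) = 2 (attained at k = 1)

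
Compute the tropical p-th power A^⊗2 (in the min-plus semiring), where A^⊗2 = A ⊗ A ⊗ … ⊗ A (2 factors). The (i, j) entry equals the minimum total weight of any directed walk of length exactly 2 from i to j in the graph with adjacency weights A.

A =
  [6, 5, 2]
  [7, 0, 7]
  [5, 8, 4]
A^⊗2 =
  [7, 5, 6]
  [7, 0, 7]
  [9, 8, 7]

Each entry (A^⊗2)_ij equals the minimum over all length-2 walks i = v_0 → v_1 → … → v_2 = j of Σ_t A[v_t][v_{t+1}]. For example, for (i, j) = (0, 2) we minimise over 3 possible intermediate vertex sequences; the minimum is 6, attained along the walk 0 → 2 → 2.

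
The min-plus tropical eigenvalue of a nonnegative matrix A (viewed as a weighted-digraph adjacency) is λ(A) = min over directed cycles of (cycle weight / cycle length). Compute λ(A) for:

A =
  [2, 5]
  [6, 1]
λ(A) = 1

Enumerate directed cycles and compute their means (weight / length). Sample:
  cycle 0 → 0: weight = 2, length = 1, mean = 2/1 ≈ 2.000
  cycle 1 → 1: weight = 1, length = 1, mean = 1/1 ≈ 1.000
  cycle 0 → 1 → 0: weight = 11, length = 2, mean = 11/2 ≈ 5.500
  cycle 1 → 0 → 1: weight = 11, length = 2, mean = 11/2 ≈ 5.500
Minimum mean = 1.000, attained e.g. along the cycle 1 → 1 with weight 1 and length 1. So λ(A) = 1/1 = 1.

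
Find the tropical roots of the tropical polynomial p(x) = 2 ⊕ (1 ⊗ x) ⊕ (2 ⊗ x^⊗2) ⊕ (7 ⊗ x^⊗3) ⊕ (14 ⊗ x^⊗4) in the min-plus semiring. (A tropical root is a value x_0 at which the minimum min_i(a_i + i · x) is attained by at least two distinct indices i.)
Roots: {-7, -5, -1, 1}

Each tropical root is a break point of the lower envelope of the lines y = a_i + i · x (there are 5 lines, with slopes 0, 1, ..., 4). Only the lines that attain the minimum somewhere contribute to roots; other lines are dominated. Here the surviving (envelope) indices are i = 4, i = 3, i = 2, i = 1, i = 0.
Intersections between consecutive envelope lines give the roots: for adjacent envelope indices i < j the intersection is x = (a_i − a_j) / (j − i). Reading off the sorted break points: {-7, -5, -1, 1}.
Verification: at each break x_0, at least two indices attain the minimum of min_i(a_i + i · x_0).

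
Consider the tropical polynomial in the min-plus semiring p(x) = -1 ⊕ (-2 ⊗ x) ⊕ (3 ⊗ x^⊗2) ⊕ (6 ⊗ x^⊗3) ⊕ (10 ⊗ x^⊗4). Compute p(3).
p(3) = -1

A tropical monomial a ⊗ x^⊗i evaluates to a + i · x. Evaluating each term at x = 3:
  Term 0 contributes -1 + 0 · 3 = -1
  Term 1 contributes -2 + 1 · 3 = 1
  Term 2 contributes 3 + 2 · 3 = 9
  Term 3 contributes 6 + 3 · 3 = 15
  Term 4 contributes 10 + 4 · 3 = 22
p(3) = ⊕ of these = min[-1, 1, 9, 15, 22] = -1.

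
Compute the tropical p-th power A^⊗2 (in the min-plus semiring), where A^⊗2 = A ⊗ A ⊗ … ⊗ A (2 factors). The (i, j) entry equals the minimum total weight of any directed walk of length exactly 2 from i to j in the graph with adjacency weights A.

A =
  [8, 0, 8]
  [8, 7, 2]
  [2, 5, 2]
A^⊗2 =
  [8, 7, 2]
  [4, 7, 4]
  [4, 2, 4]

Each entry (A^⊗2)_ij equals the minimum over all length-2 walks i = v_0 → v_1 → … → v_2 = j of Σ_t A[v_t][v_{t+1}]. For example, for (i, j) = (0, 2) we minimise over 3 possible intermediate vertex sequences; the minimum is 2, attained along the walk 0 → 1 → 2.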